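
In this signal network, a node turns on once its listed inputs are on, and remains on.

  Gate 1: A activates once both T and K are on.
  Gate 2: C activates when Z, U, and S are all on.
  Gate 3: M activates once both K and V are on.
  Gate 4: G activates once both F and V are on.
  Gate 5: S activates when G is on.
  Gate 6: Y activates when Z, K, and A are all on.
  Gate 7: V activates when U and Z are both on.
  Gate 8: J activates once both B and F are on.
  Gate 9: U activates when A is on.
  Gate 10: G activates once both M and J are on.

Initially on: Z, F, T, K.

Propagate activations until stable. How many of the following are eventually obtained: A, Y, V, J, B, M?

T and K are on, so A activates (Gate 1).
A is on, so U activates (Gate 9).
Gate 6: Z, K, and A on → Y on.
U and Z are on, so V activates (Gate 7).
Gate 3: K and V on → M on.
A: reached.
Y: reached.
V: reached.
J would need B and F (Gate 8), but B never turns on.
No rule produces B, and it is not given.
M: reached.
Reached: A, Y, V, and M — 4 of the 6.

4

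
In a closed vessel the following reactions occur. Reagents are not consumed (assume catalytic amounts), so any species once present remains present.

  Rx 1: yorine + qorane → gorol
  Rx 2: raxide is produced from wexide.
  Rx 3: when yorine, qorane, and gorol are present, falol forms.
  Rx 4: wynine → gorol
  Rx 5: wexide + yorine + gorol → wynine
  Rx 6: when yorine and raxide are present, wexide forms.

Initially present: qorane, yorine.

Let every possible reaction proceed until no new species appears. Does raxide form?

No

raxide would need wexide (Rx 2), but wexide never forms.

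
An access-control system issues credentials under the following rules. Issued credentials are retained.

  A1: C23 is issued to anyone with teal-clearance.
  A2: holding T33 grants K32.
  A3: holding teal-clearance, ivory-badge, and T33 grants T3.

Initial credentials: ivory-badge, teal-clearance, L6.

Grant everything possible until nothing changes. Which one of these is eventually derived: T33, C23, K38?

C23

Holding teal-clearance grants C23 (A1).
No rule produces K38, and it is not given. No rule produces T33, and it is not given.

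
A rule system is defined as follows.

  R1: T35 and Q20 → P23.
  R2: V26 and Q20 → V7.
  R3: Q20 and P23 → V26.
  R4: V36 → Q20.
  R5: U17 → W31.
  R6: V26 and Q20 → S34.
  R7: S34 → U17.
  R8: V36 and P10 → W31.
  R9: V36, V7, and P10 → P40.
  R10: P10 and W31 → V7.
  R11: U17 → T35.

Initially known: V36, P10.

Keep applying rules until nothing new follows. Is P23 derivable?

No

P23 would need T35 and Q20 (R1), but T35 is never established.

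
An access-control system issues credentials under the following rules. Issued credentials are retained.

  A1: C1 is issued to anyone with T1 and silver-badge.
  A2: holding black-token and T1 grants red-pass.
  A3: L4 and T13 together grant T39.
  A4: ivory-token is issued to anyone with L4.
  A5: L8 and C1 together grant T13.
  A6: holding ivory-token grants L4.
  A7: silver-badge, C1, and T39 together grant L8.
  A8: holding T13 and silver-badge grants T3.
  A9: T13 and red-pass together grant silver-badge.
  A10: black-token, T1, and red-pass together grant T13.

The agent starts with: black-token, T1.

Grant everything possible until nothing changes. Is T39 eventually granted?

No

T39 would need L4 and T13 (A3), but L4 is never granted.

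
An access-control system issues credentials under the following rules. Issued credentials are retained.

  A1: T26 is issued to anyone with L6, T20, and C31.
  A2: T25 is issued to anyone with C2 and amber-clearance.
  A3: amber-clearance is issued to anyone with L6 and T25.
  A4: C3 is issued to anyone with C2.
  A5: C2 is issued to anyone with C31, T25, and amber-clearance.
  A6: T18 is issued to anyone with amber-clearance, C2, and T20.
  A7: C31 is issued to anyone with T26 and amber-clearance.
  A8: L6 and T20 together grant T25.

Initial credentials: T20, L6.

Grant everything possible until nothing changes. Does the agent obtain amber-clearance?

Holding L6 and T20 grants T25 (A8).
Holding L6 and T25 grants amber-clearance (A3).

Yes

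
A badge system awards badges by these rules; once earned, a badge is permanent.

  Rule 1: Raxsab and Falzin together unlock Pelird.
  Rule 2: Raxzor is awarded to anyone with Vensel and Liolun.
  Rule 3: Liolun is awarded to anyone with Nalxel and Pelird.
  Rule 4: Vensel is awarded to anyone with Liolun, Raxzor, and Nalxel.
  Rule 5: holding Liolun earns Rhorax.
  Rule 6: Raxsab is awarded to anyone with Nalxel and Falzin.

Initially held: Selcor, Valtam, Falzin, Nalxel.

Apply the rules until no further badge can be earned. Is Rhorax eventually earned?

With Nalxel and Falzin, Raxsab is earned (Rule 6).
With Raxsab and Falzin, Pelird is earned (Rule 1).
With Nalxel and Pelird, Liolun is earned (Rule 3).
With Liolun, Rhorax is earned (Rule 5).

Yes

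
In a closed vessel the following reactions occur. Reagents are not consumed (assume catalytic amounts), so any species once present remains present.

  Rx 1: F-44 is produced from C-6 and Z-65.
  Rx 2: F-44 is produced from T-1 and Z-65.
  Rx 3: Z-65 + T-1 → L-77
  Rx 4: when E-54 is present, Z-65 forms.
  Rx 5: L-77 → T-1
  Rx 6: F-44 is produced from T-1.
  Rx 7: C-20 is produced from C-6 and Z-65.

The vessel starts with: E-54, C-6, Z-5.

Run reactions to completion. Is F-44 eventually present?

E-54 present → Z-65 forms (Rx 4).
C-6 and Z-65 present → F-44 forms (Rx 1).

Yes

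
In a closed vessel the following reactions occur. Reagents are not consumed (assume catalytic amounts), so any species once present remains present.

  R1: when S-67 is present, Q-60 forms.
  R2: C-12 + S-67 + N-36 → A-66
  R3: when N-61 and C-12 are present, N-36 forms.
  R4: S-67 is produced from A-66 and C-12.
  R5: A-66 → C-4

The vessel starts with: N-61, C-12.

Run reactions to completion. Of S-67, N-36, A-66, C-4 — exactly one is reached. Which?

N-61 and C-12 present → N-36 forms (R3).
C-4 would need A-66 (R5), but A-66 never forms. A-66 would need C-12, S-67, and N-36 (R2), but S-67 never forms. S-67 would need A-66 and C-12 (R4), but A-66 never forms.

N-36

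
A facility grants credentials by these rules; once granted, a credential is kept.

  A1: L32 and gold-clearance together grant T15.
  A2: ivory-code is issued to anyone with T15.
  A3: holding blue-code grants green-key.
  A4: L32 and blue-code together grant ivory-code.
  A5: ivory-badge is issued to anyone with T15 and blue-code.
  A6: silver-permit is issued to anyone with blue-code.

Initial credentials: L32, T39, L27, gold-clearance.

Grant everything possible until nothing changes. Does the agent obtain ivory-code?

Yes

Holding L32 and gold-clearance grants T15 (A1).
Holding T15 grants ivory-code (A2).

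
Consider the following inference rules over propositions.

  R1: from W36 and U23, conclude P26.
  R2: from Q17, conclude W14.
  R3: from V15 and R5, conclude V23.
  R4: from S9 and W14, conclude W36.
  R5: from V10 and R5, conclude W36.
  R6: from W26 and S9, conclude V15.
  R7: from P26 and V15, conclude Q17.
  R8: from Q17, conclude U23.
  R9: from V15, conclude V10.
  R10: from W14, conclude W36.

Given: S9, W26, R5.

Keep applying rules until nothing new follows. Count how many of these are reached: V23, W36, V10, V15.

From W26 and S9, R6 gives V15.
V15 and R5 hold, so V23 follows (R3).
V15 holds, so V10 follows (R9).
From V10 and R5, R5 gives W36.
V23: reached.
W36: reached.
V10: reached.
V15: reached.
All 4 are reached.

4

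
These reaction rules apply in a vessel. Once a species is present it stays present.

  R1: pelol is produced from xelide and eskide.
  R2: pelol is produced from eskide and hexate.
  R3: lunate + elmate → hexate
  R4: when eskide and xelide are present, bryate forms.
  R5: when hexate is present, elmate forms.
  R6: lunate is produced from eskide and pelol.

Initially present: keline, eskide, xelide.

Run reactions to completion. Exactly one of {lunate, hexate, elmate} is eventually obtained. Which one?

xelide and eskide present → pelol forms (R1).
eskide and pelol present → lunate forms (R6).
elmate would need hexate (R5), but hexate never forms. hexate would need lunate and elmate (R3), but elmate never forms.

lunate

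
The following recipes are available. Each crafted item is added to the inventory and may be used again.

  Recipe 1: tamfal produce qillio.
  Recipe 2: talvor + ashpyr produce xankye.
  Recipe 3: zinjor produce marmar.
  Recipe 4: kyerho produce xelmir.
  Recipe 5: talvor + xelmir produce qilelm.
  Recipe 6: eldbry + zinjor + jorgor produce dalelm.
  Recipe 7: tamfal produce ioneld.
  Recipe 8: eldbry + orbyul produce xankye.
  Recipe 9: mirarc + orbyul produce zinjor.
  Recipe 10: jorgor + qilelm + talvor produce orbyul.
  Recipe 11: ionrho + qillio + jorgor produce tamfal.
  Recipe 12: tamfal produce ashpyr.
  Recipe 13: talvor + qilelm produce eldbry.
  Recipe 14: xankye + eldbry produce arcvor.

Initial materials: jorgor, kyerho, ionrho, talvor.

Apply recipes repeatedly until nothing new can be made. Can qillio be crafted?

qillio would need tamfal (Recipe 1), but tamfal is never obtained.

No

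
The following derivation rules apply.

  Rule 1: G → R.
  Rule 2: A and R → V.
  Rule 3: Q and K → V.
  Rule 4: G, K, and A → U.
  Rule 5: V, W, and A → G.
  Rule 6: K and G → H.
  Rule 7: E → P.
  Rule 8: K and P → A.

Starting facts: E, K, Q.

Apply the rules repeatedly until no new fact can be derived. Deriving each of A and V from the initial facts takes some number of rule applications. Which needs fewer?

V

V: From Q and K, Rule 3 gives V. [1 rule application]
A: E holds, so P follows (Rule 7). From K and P, Rule 8 gives A. [2 rule applications]
V needs fewer.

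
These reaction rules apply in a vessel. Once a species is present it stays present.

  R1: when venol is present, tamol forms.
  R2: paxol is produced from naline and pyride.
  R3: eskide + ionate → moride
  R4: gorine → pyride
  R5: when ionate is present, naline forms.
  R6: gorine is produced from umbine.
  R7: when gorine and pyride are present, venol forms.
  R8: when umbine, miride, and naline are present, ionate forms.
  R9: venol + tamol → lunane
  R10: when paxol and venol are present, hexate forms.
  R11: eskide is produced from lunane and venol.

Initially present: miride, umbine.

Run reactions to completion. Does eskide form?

Yes

umbine present → gorine forms (R6).
gorine present → pyride forms (R4).
gorine and pyride present → venol forms (R7).
venol present → tamol forms (R1).
venol and tamol present → lunane forms (R9).
lunane and venol present → eskide forms (R11).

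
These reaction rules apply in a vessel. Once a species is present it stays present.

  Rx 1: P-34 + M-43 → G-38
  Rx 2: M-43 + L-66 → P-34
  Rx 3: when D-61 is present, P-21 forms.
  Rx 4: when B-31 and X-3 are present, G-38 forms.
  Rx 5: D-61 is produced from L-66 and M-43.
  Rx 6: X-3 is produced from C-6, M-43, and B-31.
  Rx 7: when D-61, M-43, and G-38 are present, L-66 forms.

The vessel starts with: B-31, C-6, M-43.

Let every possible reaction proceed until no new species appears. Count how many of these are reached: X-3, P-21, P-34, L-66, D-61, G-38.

C-6, M-43, and B-31 present → X-3 forms (Rx 6).
B-31 and X-3 present → G-38 forms (Rx 4).
X-3: reached.
P-21 would need D-61 (Rx 3), but D-61 never forms.
P-34 would need M-43 and L-66 (Rx 2), but L-66 never forms.
L-66 would need D-61, M-43, and G-38 (Rx 7), but D-61 never forms.
D-61 would need L-66 and M-43 (Rx 5), but L-66 never forms.
G-38: reached.
Reached: X-3 and G-38 — 2 of the 6.

2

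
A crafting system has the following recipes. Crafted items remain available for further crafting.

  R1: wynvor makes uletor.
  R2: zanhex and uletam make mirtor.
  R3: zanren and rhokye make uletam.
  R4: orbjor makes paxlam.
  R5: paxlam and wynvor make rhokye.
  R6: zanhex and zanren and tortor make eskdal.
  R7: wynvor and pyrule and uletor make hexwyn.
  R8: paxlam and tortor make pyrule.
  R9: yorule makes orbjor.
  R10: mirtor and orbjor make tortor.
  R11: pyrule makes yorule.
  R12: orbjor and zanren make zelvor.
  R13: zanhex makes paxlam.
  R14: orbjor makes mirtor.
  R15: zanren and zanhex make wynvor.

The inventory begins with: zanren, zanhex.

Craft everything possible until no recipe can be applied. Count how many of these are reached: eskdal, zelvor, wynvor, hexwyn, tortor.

zanren and zanhex → wynvor (R15).
eskdal would need zanhex, zanren, and tortor (R6), but tortor is never obtained.
zelvor would need orbjor and zanren (R12), but orbjor is never obtained.
wynvor: reached.
hexwyn would need wynvor, pyrule, and uletor (R7), but pyrule is never obtained.
tortor would need mirtor and orbjor (R10), but orbjor is never obtained.
Reached: wynvor — 1 of the 5.

1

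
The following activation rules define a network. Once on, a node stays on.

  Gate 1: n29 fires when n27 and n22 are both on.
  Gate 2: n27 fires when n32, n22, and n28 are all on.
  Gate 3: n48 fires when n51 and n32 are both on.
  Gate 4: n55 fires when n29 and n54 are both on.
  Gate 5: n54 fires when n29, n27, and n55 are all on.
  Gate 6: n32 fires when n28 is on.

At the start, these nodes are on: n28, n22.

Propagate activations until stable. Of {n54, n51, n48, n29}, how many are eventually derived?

Gate 6: n28 on → n32 on.
Gate 2: n32, n22, and n28 on → n27 on.
Gate 1: n27 and n22 on → n29 on.
n54 would need n29, n27, and n55 (Gate 5), but n55 never turns on.
No rule produces n51, and it is not given.
n48 would need n51 and n32 (Gate 3), but n51 never turns on.
n29: reached.
Reached: n29 — 1 of the 4.

1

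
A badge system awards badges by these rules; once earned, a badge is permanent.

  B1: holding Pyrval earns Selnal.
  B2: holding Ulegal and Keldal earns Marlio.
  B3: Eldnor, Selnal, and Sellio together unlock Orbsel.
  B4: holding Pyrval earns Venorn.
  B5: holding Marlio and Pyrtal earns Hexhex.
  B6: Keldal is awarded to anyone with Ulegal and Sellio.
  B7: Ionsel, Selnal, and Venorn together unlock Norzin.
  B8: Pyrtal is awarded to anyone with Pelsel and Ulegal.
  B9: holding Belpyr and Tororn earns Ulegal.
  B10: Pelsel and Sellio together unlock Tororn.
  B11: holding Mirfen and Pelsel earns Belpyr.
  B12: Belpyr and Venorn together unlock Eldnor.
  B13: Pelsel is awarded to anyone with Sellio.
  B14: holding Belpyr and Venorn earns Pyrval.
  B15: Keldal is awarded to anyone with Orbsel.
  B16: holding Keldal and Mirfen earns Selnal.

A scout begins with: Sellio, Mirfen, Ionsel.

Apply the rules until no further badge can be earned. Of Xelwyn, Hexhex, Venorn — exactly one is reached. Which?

With Sellio, Pelsel is earned (B13).
With Mirfen and Pelsel, Belpyr is earned (B11).
With Pelsel and Sellio, Tororn is earned (B10).
With Belpyr and Tororn, Ulegal is earned (B9).
With Pelsel and Ulegal, Pyrtal is earned (B8).
With Ulegal and Sellio, Keldal is earned (B6).
With Ulegal and Keldal, Marlio is earned (B2).
With Marlio and Pyrtal, Hexhex is earned (B5).
No rule produces Xelwyn, and it is not given. Venorn would need Pyrval (B4), but Pyrval is never earned.

Hexhex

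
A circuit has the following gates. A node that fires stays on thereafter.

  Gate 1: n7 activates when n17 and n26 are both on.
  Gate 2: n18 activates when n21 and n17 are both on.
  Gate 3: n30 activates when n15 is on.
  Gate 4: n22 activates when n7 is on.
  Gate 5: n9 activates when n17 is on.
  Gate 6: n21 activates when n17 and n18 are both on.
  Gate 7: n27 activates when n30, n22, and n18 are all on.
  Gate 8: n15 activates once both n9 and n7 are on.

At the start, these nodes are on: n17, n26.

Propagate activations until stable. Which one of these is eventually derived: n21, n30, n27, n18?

Gate 1: n17 and n26 on → n7 on.
n17 is on, so n9 activates (Gate 5).
Gate 8: n9 and n7 on → n15 on.
n15 is on, so n30 activates (Gate 3).
n18 would need n21 and n17 (Gate 2), but n21 never turns on. n21 would need n17 and n18 (Gate 6), but n18 never turns on. n27 would need n30, n22, and n18 (Gate 7), but n18 never turns on.

n30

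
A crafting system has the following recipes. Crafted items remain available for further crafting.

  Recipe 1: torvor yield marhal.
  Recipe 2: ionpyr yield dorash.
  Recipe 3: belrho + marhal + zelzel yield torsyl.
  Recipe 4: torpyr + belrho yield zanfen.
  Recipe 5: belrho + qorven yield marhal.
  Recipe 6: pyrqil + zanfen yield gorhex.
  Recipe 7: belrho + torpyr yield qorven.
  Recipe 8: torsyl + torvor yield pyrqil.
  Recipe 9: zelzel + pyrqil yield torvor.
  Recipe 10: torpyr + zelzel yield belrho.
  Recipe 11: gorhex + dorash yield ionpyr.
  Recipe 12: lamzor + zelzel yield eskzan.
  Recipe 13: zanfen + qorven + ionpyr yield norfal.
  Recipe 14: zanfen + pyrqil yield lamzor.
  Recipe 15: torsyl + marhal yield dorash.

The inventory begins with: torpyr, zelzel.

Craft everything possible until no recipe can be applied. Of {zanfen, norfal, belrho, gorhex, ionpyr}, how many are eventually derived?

2

torpyr + zelzel → belrho (Recipe 10).
Using Recipe 4, torpyr and belrho make zanfen.
zanfen: reached.
norfal would need zanfen, qorven, and ionpyr (Recipe 13), but ionpyr is never obtained.
belrho: reached.
gorhex would need pyrqil and zanfen (Recipe 6), but pyrqil is never obtained.
ionpyr would need gorhex and dorash (Recipe 11), but gorhex is never obtained.
Reached: zanfen and belrho — 2 of the 5.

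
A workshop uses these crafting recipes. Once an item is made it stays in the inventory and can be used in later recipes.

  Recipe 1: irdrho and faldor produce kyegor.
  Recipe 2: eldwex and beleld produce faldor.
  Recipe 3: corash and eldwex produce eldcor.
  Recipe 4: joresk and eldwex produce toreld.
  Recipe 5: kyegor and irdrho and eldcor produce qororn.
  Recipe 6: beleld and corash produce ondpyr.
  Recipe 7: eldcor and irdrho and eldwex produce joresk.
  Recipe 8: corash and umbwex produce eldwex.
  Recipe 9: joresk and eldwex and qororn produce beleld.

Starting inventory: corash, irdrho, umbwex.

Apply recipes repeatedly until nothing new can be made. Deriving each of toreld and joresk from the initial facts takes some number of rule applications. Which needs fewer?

joresk

joresk: corash and umbwex → eldwex (Recipe 8). corash and eldwex → eldcor (Recipe 3). eldcor and irdrho and eldwex → joresk (Recipe 7). [3 rule applications]
toreld: Using Recipe 8, corash and umbwex make eldwex. Using Recipe 3, corash and eldwex make eldcor. eldcor and irdrho and eldwex → joresk (Recipe 7). Using Recipe 4, joresk and eldwex make toreld. [4 rule applications]
joresk needs fewer.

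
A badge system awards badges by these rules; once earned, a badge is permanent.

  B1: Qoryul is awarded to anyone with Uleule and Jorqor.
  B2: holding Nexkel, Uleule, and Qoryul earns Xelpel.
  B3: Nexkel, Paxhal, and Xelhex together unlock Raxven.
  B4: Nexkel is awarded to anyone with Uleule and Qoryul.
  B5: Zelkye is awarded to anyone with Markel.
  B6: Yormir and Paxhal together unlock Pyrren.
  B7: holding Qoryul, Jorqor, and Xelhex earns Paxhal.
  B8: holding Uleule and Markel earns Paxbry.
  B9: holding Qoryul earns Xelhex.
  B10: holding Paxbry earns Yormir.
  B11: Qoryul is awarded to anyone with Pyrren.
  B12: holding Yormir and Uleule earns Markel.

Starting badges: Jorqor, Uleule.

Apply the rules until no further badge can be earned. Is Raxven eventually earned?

With Uleule and Jorqor, Qoryul is earned (B1).
With Uleule and Qoryul, Nexkel is earned (B4).
With Qoryul, Xelhex is earned (B9).
With Qoryul, Jorqor, and Xelhex, Paxhal is earned (B7).
With Nexkel, Paxhal, and Xelhex, Raxven is earned (B3).

Yes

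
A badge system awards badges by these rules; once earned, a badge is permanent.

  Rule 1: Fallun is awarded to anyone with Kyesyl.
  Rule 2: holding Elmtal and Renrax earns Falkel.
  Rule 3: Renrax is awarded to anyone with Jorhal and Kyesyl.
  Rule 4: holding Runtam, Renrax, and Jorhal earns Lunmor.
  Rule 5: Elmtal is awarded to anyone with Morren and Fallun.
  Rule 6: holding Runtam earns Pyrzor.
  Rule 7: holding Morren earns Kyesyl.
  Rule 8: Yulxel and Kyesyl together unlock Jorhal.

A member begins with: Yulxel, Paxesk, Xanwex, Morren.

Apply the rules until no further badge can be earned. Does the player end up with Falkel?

With Morren, Kyesyl is earned (Rule 7).
With Yulxel and Kyesyl, Jorhal is earned (Rule 8).
With Kyesyl, Fallun is earned (Rule 1).
With Jorhal and Kyesyl, Renrax is earned (Rule 3).
With Morren and Fallun, Elmtal is earned (Rule 5).
With Elmtal and Renrax, Falkel is earned (Rule 2).

Yes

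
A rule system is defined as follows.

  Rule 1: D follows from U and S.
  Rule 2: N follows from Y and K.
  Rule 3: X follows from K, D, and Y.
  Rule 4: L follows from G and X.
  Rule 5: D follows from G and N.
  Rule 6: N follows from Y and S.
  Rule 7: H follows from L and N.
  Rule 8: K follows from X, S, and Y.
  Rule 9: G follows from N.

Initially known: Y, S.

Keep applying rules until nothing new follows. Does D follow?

Yes

From Y and S, Rule 6 gives N.
N holds, so G follows (Rule 9).
From G and N, Rule 5 gives D.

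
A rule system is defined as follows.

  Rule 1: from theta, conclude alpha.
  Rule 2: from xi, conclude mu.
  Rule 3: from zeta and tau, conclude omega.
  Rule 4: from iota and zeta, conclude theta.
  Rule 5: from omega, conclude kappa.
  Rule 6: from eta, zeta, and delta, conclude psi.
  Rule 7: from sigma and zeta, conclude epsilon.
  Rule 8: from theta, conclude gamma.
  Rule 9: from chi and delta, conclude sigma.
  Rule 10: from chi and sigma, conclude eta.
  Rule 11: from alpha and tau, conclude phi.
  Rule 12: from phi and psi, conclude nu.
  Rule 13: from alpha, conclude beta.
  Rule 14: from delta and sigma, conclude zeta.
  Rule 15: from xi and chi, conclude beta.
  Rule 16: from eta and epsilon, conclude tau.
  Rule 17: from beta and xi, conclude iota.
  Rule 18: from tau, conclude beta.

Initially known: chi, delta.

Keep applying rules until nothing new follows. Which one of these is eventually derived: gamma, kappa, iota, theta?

kappa

chi and delta hold, so sigma follows (Rule 9).
From chi and sigma, Rule 10 gives eta.
delta and sigma hold, so zeta follows (Rule 14).
From sigma and zeta, Rule 7 gives epsilon.
From eta and epsilon, Rule 16 gives tau.
zeta and tau hold, so omega follows (Rule 3).
From omega, Rule 5 gives kappa.
iota would need beta and xi (Rule 17), but xi is never established. gamma would need theta (Rule 8), but theta is never established. theta would need iota and zeta (Rule 4), but iota is never established.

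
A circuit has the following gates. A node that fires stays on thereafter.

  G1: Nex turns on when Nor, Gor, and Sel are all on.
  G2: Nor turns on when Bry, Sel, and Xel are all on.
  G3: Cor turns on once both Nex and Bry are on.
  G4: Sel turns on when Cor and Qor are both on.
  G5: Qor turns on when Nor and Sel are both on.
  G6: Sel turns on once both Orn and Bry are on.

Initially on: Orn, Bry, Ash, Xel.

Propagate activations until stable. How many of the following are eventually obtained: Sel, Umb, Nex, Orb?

1

G6: Orn and Bry on → Sel on.
Sel: reached.
No rule produces Umb, and it is not given.
Nex would need Nor, Gor, and Sel (G1), but Gor never turns on.
No rule produces Orb, and it is not given.
Reached: Sel — 1 of the 4.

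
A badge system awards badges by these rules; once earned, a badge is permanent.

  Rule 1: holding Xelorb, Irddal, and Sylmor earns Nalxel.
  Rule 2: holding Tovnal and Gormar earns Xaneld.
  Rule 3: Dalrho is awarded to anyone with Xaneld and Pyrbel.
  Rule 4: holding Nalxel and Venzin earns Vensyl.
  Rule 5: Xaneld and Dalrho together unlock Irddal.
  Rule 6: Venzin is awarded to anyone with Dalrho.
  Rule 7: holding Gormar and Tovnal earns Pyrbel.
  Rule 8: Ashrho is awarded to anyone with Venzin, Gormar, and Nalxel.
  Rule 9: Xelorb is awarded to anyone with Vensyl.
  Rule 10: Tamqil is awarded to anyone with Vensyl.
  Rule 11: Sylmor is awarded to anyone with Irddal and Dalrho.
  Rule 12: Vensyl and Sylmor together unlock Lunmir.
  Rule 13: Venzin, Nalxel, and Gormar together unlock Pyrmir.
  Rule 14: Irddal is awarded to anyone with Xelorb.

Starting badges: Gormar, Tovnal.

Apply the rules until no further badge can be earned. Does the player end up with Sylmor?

Yes

With Tovnal and Gormar, Xaneld is earned (Rule 2).
With Gormar and Tovnal, Pyrbel is earned (Rule 7).
With Xaneld and Pyrbel, Dalrho is earned (Rule 3).
With Xaneld and Dalrho, Irddal is earned (Rule 5).
With Irddal and Dalrho, Sylmor is earned (Rule 11).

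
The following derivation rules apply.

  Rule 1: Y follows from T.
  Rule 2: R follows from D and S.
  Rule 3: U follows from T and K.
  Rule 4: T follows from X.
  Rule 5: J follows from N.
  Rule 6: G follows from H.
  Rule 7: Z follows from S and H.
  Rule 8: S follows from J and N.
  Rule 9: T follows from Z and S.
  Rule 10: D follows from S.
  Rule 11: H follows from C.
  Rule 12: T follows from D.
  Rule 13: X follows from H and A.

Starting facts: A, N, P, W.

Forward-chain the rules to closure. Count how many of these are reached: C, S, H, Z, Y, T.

3

From N, Rule 5 gives J.
J and N hold, so S follows (Rule 8).
S holds, so D follows (Rule 10).
From D, Rule 12 gives T.
From T, Rule 1 gives Y.
No rule produces C, and it is not given.
S: reached.
H would need C (Rule 11), but C is never established.
Z would need S and H (Rule 7), but H is never established.
Y: reached.
T: reached.
Reached: S, Y, and T — 3 of the 6.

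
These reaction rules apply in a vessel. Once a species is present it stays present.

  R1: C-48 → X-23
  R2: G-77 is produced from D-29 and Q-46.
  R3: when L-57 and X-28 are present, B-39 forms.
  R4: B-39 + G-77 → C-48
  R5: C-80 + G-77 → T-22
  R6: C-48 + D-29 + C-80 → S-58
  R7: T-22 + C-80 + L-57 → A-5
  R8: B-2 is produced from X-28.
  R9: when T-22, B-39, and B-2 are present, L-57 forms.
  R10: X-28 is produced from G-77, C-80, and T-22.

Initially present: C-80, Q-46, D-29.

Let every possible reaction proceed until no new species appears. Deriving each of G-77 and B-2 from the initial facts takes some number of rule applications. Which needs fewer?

G-77: D-29 and Q-46 present → G-77 forms (R2). [1 rule application]
B-2: D-29 and Q-46 present → G-77 forms (R2). C-80 and G-77 present → T-22 forms (R5). G-77, C-80, and T-22 present → X-28 forms (R10). X-28 present → B-2 forms (R8). [4 rule applications]
G-77 needs fewer.

G-77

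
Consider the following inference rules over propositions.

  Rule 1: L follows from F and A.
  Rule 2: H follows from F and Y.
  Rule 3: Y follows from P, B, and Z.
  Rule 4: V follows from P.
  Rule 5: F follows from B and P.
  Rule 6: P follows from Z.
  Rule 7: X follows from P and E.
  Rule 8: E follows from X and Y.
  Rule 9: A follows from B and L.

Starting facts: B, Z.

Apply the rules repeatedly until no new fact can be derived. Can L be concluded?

L would need F and A (Rule 1), but A is never established.

No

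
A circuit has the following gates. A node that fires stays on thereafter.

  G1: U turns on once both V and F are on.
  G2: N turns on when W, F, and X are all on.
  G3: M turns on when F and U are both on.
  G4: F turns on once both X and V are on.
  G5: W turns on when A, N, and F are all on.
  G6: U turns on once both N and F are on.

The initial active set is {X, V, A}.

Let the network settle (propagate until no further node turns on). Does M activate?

Yes

G4: X and V on → F on.
G1: V and F on → U on.
G3: F and U on → M on.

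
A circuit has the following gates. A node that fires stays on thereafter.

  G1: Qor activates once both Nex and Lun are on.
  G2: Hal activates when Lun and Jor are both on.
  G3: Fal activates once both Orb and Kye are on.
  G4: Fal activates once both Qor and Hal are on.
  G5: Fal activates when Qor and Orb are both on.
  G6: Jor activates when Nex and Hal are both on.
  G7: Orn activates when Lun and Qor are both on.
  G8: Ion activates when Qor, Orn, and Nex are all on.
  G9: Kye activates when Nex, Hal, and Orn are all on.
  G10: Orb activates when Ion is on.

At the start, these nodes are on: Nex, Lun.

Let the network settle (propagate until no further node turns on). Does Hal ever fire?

Hal would need Lun and Jor (G2), but Jor never turns on.

No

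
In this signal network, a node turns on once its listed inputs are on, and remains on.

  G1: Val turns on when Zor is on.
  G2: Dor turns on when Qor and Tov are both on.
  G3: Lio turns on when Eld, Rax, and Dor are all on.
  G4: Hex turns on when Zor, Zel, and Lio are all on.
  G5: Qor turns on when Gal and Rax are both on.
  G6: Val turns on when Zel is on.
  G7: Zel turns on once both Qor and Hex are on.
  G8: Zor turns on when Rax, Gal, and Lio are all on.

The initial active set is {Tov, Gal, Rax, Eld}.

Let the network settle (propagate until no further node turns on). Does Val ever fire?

G5: Gal and Rax on → Qor on.
Qor and Tov are on, so Dor turns on (G2).
Eld, Rax, and Dor are on, so Lio turns on (G3).
Rax, Gal, and Lio are on, so Zor turns on (G8).
G1: Zor on → Val on.

Yes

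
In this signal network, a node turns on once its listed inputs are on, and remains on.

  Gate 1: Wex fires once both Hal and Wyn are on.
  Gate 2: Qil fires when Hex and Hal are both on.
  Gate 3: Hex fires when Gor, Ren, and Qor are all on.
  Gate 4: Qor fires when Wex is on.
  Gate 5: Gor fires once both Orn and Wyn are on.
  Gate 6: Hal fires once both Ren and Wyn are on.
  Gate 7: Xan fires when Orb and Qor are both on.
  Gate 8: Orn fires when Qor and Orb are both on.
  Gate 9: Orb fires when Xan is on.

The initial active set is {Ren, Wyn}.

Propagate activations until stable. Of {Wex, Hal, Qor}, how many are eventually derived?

Gate 6: Ren and Wyn on → Hal on.
Gate 1: Hal and Wyn on → Wex on.
Gate 4: Wex on → Qor on.
Wex: reached.
Hal: reached.
Qor: reached.
All 3 are reached.

3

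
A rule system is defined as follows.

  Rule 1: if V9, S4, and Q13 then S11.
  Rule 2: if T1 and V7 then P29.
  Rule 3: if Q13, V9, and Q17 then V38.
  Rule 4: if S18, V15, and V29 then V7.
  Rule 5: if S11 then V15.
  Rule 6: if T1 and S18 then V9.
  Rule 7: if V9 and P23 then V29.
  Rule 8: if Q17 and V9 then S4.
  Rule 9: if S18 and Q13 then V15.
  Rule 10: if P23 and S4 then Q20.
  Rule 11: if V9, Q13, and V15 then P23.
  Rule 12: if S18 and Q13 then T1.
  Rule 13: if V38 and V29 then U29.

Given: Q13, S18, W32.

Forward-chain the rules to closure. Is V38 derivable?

V38 would need Q13, V9, and Q17 (Rule 3), but Q17 is never established.

No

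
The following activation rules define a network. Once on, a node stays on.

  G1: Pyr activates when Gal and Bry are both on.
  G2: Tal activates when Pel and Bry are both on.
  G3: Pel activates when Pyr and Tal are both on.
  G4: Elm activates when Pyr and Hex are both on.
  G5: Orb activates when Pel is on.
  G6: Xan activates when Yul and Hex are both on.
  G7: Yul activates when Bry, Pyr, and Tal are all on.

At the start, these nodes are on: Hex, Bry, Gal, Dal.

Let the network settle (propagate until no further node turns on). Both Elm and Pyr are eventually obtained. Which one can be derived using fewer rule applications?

Pyr

Pyr: G1: Gal and Bry on → Pyr on. [1 rule application]
Elm: G1: Gal and Bry on → Pyr on. G4: Pyr and Hex on → Elm on. [2 rule applications]
Pyr needs fewer.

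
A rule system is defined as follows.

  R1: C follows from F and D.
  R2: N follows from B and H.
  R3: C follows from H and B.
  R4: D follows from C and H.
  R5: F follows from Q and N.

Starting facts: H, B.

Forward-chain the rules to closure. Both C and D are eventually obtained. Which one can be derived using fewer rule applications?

C

C: From H and B, R3 gives C. [1 rule application]
D: H and B hold, so C follows (R3). C and H hold, so D follows (R4). [2 rule applications]
C needs fewer.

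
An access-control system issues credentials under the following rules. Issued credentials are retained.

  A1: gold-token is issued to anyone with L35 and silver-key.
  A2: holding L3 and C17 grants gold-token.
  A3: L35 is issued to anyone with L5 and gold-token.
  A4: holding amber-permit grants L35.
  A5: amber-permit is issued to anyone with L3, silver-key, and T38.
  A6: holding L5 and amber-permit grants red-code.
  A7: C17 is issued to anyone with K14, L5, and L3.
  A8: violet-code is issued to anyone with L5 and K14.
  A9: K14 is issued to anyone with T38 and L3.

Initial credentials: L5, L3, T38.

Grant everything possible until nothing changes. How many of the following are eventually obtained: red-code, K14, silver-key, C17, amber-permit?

2

Holding T38 and L3 grants K14 (A9).
Holding K14, L5, and L3 grants C17 (A7).
red-code would need L5 and amber-permit (A6), but amber-permit is never granted.
K14: reached.
No rule produces silver-key, and it is not given.
C17: reached.
amber-permit would need L3, silver-key, and T38 (A5), but silver-key is never granted.
Reached: K14 and C17 — 2 of the 5.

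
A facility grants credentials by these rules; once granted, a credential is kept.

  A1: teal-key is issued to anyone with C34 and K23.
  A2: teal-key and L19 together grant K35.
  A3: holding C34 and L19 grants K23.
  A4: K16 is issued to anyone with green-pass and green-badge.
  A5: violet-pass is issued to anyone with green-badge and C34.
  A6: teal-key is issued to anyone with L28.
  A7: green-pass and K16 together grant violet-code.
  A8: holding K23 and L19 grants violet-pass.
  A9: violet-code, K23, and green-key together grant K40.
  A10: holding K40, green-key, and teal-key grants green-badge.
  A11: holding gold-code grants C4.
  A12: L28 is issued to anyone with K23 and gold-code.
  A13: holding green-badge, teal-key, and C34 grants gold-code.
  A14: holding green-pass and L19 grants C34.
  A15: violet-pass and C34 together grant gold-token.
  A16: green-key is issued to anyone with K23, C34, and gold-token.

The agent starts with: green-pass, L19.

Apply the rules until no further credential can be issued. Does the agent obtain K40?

No

K40 would need violet-code, K23, and green-key (A9), but violet-code is never granted.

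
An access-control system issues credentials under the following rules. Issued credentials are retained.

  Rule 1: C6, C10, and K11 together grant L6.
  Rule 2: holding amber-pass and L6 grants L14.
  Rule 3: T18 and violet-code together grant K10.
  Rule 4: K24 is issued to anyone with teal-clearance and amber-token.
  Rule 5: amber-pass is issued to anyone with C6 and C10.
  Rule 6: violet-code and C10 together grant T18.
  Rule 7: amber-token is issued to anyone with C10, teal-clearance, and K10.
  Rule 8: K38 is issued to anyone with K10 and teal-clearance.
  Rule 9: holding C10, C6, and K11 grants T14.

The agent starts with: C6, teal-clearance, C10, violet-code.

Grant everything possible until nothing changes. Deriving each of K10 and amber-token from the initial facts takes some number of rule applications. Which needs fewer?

K10: Holding violet-code and C10 grants T18 (Rule 6). Holding T18 and violet-code grants K10 (Rule 3). [2 rule applications]
amber-token: Holding violet-code and C10 grants T18 (Rule 6). Holding T18 and violet-code grants K10 (Rule 3). Holding C10, teal-clearance, and K10 grants amber-token (Rule 7). [3 rule applications]
K10 needs fewer.

K10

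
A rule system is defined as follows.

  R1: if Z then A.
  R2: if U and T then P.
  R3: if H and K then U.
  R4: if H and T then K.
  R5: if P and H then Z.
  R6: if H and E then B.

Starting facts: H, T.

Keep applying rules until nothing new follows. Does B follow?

No

B would need H and E (R6), but E is never established.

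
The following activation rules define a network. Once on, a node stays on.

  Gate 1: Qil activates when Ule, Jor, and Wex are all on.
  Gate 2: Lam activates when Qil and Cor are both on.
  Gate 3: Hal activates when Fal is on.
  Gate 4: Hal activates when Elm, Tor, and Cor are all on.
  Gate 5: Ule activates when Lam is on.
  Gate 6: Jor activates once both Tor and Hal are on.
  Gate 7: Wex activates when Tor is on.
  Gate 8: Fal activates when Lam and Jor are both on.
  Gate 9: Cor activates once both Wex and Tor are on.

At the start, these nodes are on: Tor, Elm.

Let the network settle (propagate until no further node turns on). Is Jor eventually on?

Tor is on, so Wex activates (Gate 7).
Wex and Tor are on, so Cor activates (Gate 9).
Gate 4: Elm, Tor, and Cor on → Hal on.
Gate 6: Tor and Hal on → Jor on.

Yes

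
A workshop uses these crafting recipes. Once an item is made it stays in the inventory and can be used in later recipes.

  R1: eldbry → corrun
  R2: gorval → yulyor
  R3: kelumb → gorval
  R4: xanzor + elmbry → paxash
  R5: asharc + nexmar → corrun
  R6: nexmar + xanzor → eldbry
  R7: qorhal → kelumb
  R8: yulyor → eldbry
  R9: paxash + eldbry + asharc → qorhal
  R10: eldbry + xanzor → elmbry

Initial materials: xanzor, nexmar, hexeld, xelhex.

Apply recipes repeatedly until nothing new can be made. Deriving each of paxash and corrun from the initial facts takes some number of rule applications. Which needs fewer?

corrun

corrun: nexmar + xanzor → eldbry (R6). Using R1, eldbry makes corrun. [2 rule applications]
paxash: Using R6, nexmar and xanzor make eldbry. eldbry + xanzor → elmbry (R10). xanzor + elmbry → paxash (R4). [3 rule applications]
corrun needs fewer.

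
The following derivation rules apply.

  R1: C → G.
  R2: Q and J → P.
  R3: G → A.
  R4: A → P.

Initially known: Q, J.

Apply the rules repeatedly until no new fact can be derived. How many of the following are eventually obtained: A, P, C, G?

1

Q and J hold, so P follows (R2).
A would need G (R3), but G is never established.
P: reached.
No rule produces C, and it is not given.
G would need C (R1), but C is never established.
Reached: P — 1 of the 4.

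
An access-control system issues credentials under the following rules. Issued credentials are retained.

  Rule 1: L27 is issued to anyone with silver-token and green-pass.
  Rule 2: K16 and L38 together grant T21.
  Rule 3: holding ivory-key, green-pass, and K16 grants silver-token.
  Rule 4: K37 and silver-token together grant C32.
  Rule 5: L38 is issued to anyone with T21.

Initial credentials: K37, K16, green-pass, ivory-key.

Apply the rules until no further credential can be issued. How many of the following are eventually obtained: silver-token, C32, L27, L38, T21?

Holding ivory-key, green-pass, and K16 grants silver-token (Rule 3).
Holding K37 and silver-token grants C32 (Rule 4).
Holding silver-token and green-pass grants L27 (Rule 1).
silver-token: reached.
C32: reached.
L27: reached.
L38 would need T21 (Rule 5), but T21 is never granted.
T21 would need K16 and L38 (Rule 2), but L38 is never granted.
Reached: silver-token, C32, and L27 — 3 of the 5.

3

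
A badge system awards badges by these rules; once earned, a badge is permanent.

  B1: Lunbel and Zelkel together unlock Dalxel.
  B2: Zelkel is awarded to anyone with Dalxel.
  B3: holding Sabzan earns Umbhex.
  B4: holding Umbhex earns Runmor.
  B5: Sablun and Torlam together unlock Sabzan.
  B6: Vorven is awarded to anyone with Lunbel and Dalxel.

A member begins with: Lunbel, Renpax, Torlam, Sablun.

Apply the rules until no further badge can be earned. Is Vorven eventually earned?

Vorven would need Lunbel and Dalxel (B6), but Dalxel is never earned.

No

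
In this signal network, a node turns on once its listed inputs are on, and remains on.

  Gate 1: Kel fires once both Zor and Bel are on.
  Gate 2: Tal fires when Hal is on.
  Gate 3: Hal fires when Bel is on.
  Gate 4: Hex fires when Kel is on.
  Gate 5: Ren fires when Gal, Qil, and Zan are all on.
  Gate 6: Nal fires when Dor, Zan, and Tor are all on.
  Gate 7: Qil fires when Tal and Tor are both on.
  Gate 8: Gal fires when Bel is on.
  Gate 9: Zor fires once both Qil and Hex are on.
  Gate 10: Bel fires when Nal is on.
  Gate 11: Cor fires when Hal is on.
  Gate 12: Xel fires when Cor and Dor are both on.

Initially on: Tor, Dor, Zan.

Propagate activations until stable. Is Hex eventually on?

No

Hex would need Kel (Gate 4), but Kel never turns on.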